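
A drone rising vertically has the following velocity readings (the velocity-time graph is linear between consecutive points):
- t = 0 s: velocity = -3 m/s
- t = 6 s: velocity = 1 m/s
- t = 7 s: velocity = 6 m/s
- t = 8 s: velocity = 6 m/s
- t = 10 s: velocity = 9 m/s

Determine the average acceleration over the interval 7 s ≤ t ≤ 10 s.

Average acceleration = Δv/Δt = (9 − 6)/(10 − 7) = 1 m/s².

1 m/s²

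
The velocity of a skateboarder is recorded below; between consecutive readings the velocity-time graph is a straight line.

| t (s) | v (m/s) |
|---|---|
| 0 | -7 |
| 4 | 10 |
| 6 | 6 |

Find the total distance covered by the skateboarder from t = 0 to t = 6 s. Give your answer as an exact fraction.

570/17 m

Distance (not displacement) is the total path length: add the absolute areas under v-t.
0–4 s: v = 0 at t = 28/17 s; triangle areas 98/17 + 200/17 = 298/17 m
4–6 s: |½(10 + 6)(2)| = 16 m
Total distance = 570/17 m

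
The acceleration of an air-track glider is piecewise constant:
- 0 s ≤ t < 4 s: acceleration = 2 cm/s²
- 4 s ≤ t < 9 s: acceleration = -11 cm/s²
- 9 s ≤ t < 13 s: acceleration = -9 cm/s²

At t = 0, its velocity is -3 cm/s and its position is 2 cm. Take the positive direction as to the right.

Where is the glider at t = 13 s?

On each constant-a segment, Δv = aΔt and Δx = v₀Δt + ½aΔt²; chain segment to segment.
0–4 s: v starts -3 cm/s; Δx = -3·4 + ½·2·4² = 4 cm; v ends 5 cm/s.
4–9 s: v starts 5 cm/s; Δx = 5·5 + ½·-11·5² = -112.5 cm; v ends -50 cm/s.
9–13 s: v starts -50 cm/s; Δx = -50·4 + ½·-9·4² = -272 cm; v ends -86 cm/s.
x(13) = 2 + Σ Δx = -378.5 cm.

-378.5 cm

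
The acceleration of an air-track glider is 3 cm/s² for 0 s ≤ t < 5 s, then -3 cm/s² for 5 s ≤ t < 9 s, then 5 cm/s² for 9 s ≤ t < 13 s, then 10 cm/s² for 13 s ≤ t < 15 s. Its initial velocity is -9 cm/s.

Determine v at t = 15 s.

34 cm/s

Δv equals the area under the a-t graph; then v = v₀ + Δv.
0–5 s: 3 × 5 = 15 cm/s
5–9 s: -3 × 4 = -12 cm/s
9–13 s: 5 × 4 = 20 cm/s
13–15 s: 10 × 2 = 20 cm/s
Δv = 43 cm/s, so v(15) = -9 + (43) = 34 cm/s.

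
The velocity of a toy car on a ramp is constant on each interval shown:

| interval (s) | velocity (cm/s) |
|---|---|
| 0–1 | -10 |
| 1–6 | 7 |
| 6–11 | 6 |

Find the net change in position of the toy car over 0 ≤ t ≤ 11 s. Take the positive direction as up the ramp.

Displacement is the signed area under the v-t curve.
0–1 s: -10 × 1 = -10 cm
1–6 s: 7 × 5 = 35 cm
6–11 s: 6 × 5 = 30 cm
Net displacement = 55 cm

55 cm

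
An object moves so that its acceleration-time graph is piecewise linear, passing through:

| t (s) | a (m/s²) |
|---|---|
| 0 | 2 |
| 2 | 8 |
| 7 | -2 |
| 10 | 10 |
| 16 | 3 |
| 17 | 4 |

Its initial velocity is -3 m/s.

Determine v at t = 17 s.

Δv equals the area under the a-t graph; then v = v₀ + Δv.
0–2 s: ½(2 + 8)(2) = 10 m/s
2–7 s: ½(8 + -2)(5) = 15 m/s
7–10 s: ½(-2 + 10)(3) = 12 m/s
10–16 s: ½(10 + 3)(6) = 39 m/s
16–17 s: ½(3 + 4)(1) = 3.5 m/s
Δv = 79.5 m/s, so v(17) = -3 + (79.5) = 76.5 m/s.

76.5 m/s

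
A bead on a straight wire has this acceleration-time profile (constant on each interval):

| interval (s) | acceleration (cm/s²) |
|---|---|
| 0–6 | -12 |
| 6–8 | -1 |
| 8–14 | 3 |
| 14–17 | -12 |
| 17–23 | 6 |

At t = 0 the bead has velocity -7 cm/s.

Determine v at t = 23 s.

-63 cm/s

Δv equals the area under the a-t graph; then v = v₀ + Δv.
0–6 s: -12 × 6 = -72 cm/s
6–8 s: -1 × 2 = -2 cm/s
8–14 s: 3 × 6 = 18 cm/s
14–17 s: -12 × 3 = -36 cm/s
17–23 s: 6 × 6 = 36 cm/s
Δv = -56 cm/s, so v(23) = -7 + (-56) = -63 cm/s.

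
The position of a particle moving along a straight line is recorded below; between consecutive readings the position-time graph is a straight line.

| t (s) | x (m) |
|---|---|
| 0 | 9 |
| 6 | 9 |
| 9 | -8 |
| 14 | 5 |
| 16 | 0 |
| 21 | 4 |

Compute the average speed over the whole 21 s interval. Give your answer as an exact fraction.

13/7 m/s

Average speed = (total path length)/(elapsed time); on a piecewise-linear x-t graph the path length is Σ|Δx|.
0–6 s: |Δx| = |9 − 9| = 0 m
6–9 s: |Δx| = |-8 − 9| = 17 m
9–14 s: |Δx| = |5 − -8| = 13 m
14–16 s: |Δx| = |0 − 5| = 5 m
16–21 s: |Δx| = |4 − 0| = 4 m
Total path = 39 m; average speed = 39/21 = 13/7 m/s.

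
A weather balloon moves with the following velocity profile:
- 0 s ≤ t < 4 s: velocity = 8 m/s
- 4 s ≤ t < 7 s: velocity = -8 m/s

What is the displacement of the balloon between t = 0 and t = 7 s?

Net displacement equals the area under the velocity-time graph (areas below the axis count negative).
0–4 s: 8 × 4 = 32 m
4–7 s: -8 × 3 = -24 m
Net displacement = 8 m

8 m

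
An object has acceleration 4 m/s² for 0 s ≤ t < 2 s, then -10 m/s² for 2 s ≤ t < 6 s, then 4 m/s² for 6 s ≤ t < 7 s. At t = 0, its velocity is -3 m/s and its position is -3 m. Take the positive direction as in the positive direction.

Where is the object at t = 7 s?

On each constant-a segment, Δv = aΔt and Δx = v₀Δt + ½aΔt²; chain segment to segment.
0–2 s: v starts -3 m/s; Δx = -3·2 + ½·4·2² = 2 m; v ends 5 m/s.
2–6 s: v starts 5 m/s; Δx = 5·4 + ½·-10·4² = -60 m; v ends -35 m/s.
6–7 s: v starts -35 m/s; Δx = -35·1 + ½·4·1² = -33 m; v ends -31 m/s.
x(7) = -3 + Σ Δx = -94 m.

-94 m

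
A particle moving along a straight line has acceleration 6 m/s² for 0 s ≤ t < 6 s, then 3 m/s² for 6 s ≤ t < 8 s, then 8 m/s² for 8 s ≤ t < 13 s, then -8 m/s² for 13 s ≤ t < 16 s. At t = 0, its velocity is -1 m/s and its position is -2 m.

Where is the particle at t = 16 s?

On each constant-a segment, Δv = aΔt and Δx = v₀Δt + ½aΔt²; chain segment to segment.
0–6 s: v starts -1 m/s; Δx = -1·6 + ½·6·6² = 102 m; v ends 35 m/s.
6–8 s: v starts 35 m/s; Δx = 35·2 + ½·3·2² = 76 m; v ends 41 m/s.
8–13 s: v starts 41 m/s; Δx = 41·5 + ½·8·5² = 305 m; v ends 81 m/s.
13–16 s: v starts 81 m/s; Δx = 81·3 + ½·-8·3² = 207 m; v ends 57 m/s.
x(16) = -2 + Σ Δx = 688 m.

688 m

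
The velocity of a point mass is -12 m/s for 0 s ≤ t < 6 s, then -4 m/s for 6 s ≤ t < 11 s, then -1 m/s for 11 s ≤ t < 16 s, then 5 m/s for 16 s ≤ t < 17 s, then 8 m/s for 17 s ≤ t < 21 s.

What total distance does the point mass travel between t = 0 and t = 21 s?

134 m

Total distance travelled is ∫|v| dt — sum the magnitudes of each area piece.
0–6 s: |-12| × 6 = 72 m
6–11 s: |-4| × 5 = 20 m
11–16 s: |-1| × 5 = 5 m
16–17 s: |5| × 1 = 5 m
17–21 s: |8| × 4 = 32 m
Total distance = 134 m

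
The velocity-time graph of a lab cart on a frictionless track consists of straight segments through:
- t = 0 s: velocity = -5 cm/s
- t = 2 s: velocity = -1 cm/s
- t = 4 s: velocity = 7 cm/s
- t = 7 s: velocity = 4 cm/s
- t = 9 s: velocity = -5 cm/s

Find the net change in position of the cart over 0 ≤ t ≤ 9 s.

15.5 cm

Net displacement equals the area under the velocity-time graph (areas below the axis count negative).
0–2 s: ½(-5 + -1)(2) = -6 cm
2–4 s: ½(-1 + 7)(2) = 6 cm
4–7 s: ½(7 + 4)(3) = 16.5 cm
7–9 s: ½(4 + -5)(2) = -1 cm
Net displacement = 15.5 cm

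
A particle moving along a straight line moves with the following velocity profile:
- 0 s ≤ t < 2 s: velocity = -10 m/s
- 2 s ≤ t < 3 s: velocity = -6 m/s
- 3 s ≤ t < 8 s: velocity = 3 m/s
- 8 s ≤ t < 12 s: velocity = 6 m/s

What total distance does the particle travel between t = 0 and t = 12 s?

65 m

Total distance travelled is ∫|v| dt — sum the magnitudes of each area piece.
0–2 s: |-10| × 2 = 20 m
2–3 s: |-6| × 1 = 6 m
3–8 s: |3| × 5 = 15 m
8–12 s: |6| × 4 = 24 m
Total distance = 65 m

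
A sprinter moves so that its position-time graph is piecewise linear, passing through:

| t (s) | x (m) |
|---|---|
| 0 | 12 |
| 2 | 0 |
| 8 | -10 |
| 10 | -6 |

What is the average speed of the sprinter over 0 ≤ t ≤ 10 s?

2.6 m/s

Average speed = (total path length)/(elapsed time); on a piecewise-linear x-t graph the path length is Σ|Δx|.
0–2 s: |Δx| = |0 − 12| = 12 m
2–8 s: |Δx| = |-10 − 0| = 10 m
8–10 s: |Δx| = |-6 − -10| = 4 m
Total path = 26 m; average speed = 26/10 = 2.6 m/s.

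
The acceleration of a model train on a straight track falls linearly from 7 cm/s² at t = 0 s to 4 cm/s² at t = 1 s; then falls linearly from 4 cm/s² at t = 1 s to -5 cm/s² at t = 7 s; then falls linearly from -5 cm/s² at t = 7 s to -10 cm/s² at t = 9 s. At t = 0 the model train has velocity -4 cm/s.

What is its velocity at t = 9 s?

-16.5 cm/s

Δv equals the area under the a-t graph; then v = v₀ + Δv.
0–1 s: ½(7 + 4)(1) = 5.5 cm/s
1–7 s: ½(4 + -5)(6) = -3 cm/s
7–9 s: ½(-5 + -10)(2) = -15 cm/s
Δv = -12.5 cm/s, so v(9) = -4 + (-12.5) = -16.5 cm/s.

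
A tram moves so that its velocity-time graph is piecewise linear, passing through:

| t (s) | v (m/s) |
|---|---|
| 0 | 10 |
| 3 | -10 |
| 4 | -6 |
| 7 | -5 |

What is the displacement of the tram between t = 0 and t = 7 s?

-24.5 m

Net displacement equals the area under the velocity-time graph (areas below the axis count negative).
0–3 s: ½(10 + -10)(3) = 0 m
3–4 s: ½(-10 + -6)(1) = -8 m
4–7 s: ½(-6 + -5)(3) = -16.5 m
Net displacement = -24.5 m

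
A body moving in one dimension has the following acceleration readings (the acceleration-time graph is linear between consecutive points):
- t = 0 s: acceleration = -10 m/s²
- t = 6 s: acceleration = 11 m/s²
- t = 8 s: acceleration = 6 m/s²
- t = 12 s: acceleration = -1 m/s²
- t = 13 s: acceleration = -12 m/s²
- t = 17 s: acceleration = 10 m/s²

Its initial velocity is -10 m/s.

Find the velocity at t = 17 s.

9.5 m/s

Δv equals the area under the a-t graph; then v = v₀ + Δv.
0–6 s: ½(-10 + 11)(6) = 3 m/s
6–8 s: ½(11 + 6)(2) = 17 m/s
8–12 s: ½(6 + -1)(4) = 10 m/s
12–13 s: ½(-1 + -12)(1) = -6.5 m/s
13–17 s: ½(-12 + 10)(4) = -4 m/s
Δv = 19.5 m/s, so v(17) = -10 + (19.5) = 9.5 m/s.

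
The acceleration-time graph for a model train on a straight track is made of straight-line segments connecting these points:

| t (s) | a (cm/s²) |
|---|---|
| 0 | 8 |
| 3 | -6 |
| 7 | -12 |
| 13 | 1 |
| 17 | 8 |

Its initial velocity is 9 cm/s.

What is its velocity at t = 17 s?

-39 cm/s

Δv equals the area under the a-t graph; then v = v₀ + Δv.
0–3 s: ½(8 + -6)(3) = 3 cm/s
3–7 s: ½(-6 + -12)(4) = -36 cm/s
7–13 s: ½(-12 + 1)(6) = -33 cm/s
13–17 s: ½(1 + 8)(4) = 18 cm/s
Δv = -48 cm/s, so v(17) = 9 + (-48) = -39 cm/s.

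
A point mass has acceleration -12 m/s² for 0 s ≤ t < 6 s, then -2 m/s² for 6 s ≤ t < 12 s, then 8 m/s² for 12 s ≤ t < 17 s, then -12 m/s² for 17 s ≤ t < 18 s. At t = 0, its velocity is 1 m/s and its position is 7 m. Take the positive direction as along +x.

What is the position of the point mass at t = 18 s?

-1029 m

On each constant-a segment, Δv = aΔt and Δx = v₀Δt + ½aΔt²; chain segment to segment.
0–6 s: v starts 1 m/s; Δx = 1·6 + ½·-12·6² = -210 m; v ends -71 m/s.
6–12 s: v starts -71 m/s; Δx = -71·6 + ½·-2·6² = -462 m; v ends -83 m/s.
12–17 s: v starts -83 m/s; Δx = -83·5 + ½·8·5² = -315 m; v ends -43 m/s.
17–18 s: v starts -43 m/s; Δx = -43·1 + ½·-12·1² = -49 m; v ends -55 m/s.
x(18) = 7 + Σ Δx = -1029 m.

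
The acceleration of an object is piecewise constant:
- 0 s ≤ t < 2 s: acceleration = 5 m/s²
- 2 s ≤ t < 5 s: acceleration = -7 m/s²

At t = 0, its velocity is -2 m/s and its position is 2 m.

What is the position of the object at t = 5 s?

0.5 m

On each constant-a segment, Δv = aΔt and Δx = v₀Δt + ½aΔt²; chain segment to segment.
0–2 s: v starts -2 m/s; Δx = -2·2 + ½·5·2² = 6 m; v ends 8 m/s.
2–5 s: v starts 8 m/s; Δx = 8·3 + ½·-7·3² = -7.5 m; v ends -13 m/s.
x(5) = 2 + Σ Δx = 0.5 m.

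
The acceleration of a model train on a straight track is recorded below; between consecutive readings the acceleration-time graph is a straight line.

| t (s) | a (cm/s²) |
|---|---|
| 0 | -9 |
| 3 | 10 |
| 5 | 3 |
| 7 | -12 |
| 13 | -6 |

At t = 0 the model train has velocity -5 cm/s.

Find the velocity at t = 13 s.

Δv equals the area under the a-t graph; then v = v₀ + Δv.
0–3 s: ½(-9 + 10)(3) = 1.5 cm/s
3–5 s: ½(10 + 3)(2) = 13 cm/s
5–7 s: ½(3 + -12)(2) = -9 cm/s
7–13 s: ½(-12 + -6)(6) = -54 cm/s
Δv = -48.5 cm/s, so v(13) = -5 + (-48.5) = -53.5 cm/s.

-53.5 cm/s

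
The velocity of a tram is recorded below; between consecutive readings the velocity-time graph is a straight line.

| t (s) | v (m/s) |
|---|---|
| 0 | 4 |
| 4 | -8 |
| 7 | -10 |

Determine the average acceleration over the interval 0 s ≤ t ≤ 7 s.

Average acceleration = Δv/Δt = (-10 − 4)/(7 − 0) = -2 m/s².

-2 m/s²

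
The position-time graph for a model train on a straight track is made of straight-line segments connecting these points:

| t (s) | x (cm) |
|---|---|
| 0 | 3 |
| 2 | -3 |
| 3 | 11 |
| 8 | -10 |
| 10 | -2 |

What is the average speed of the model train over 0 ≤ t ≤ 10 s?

4.9 cm/s

Average speed = (total path length)/(elapsed time); on a piecewise-linear x-t graph the path length is Σ|Δx|.
0–2 s: |Δx| = |-3 − 3| = 6 cm
2–3 s: |Δx| = |11 − -3| = 14 cm
3–8 s: |Δx| = |-10 − 11| = 21 cm
8–10 s: |Δx| = |-2 − -10| = 8 cm
Total path = 49 cm; average speed = 49/10 = 4.9 cm/s.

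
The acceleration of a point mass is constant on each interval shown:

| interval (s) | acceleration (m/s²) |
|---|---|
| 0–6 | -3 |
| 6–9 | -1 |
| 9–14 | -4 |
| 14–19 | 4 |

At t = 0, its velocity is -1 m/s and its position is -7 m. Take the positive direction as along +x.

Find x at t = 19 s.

On each constant-a segment, Δv = aΔt and Δx = v₀Δt + ½aΔt²; chain segment to segment.
0–6 s: v starts -1 m/s; Δx = -1·6 + ½·-3·6² = -60 m; v ends -19 m/s.
6–9 s: v starts -19 m/s; Δx = -19·3 + ½·-1·3² = -61.5 m; v ends -22 m/s.
9–14 s: v starts -22 m/s; Δx = -22·5 + ½·-4·5² = -160 m; v ends -42 m/s.
14–19 s: v starts -42 m/s; Δx = -42·5 + ½·4·5² = -160 m; v ends -22 m/s.
x(19) = -7 + Σ Δx = -448.5 m.

-448.5 m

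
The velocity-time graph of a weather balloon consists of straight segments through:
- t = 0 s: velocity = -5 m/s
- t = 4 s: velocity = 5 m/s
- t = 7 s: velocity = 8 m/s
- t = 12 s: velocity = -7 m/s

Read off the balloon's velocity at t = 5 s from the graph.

On 4–7 s the graph is linear from 5 to 8 m/s: v(5) = 5 + (8 − 5)·(5 − 4)/(7 − 4) = 6 m/s.

6 m/s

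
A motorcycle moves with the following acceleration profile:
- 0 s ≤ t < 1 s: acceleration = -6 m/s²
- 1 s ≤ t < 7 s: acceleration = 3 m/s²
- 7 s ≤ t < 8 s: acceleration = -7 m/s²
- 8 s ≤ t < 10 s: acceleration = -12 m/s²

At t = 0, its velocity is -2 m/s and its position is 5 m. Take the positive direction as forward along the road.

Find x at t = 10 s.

-5.5 m

On each constant-a segment, Δv = aΔt and Δx = v₀Δt + ½aΔt²; chain segment to segment.
0–1 s: v starts -2 m/s; Δx = -2·1 + ½·-6·1² = -5 m; v ends -8 m/s.
1–7 s: v starts -8 m/s; Δx = -8·6 + ½·3·6² = 6 m; v ends 10 m/s.
7–8 s: v starts 10 m/s; Δx = 10·1 + ½·-7·1² = 6.5 m; v ends 3 m/s.
8–10 s: v starts 3 m/s; Δx = 3·2 + ½·-12·2² = -18 m; v ends -21 m/s.
x(10) = 5 + Σ Δx = -5.5 m.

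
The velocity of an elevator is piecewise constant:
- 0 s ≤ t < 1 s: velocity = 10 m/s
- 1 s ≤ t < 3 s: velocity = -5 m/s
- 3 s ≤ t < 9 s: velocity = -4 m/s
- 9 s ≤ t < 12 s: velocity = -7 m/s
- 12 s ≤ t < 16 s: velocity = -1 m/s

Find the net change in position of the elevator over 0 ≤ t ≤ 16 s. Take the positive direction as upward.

-49 m

Displacement is the signed area under the v-t curve.
0–1 s: 10 × 1 = 10 m
1–3 s: -5 × 2 = -10 m
3–9 s: -4 × 6 = -24 m
9–12 s: -7 × 3 = -21 m
12–16 s: -1 × 4 = -4 m
Net displacement = -49 m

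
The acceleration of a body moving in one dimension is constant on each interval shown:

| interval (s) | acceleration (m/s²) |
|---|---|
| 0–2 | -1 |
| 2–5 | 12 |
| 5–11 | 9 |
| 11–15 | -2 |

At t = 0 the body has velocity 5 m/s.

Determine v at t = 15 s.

85 m/s

Δv equals the area under the a-t graph; then v = v₀ + Δv.
0–2 s: -1 × 2 = -2 m/s
2–5 s: 12 × 3 = 36 m/s
5–11 s: 9 × 6 = 54 m/s
11–15 s: -2 × 4 = -8 m/s
Δv = 80 m/s, so v(15) = 5 + (80) = 85 m/s.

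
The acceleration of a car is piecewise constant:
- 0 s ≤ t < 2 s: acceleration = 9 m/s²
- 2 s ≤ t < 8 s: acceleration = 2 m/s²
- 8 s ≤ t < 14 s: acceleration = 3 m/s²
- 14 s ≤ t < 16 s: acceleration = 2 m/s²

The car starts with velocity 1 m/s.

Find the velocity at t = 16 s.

53 m/s

Δv equals the area under the a-t graph; then v = v₀ + Δv.
0–2 s: 9 × 2 = 18 m/s
2–8 s: 2 × 6 = 12 m/s
8–14 s: 3 × 6 = 18 m/s
14–16 s: 2 × 2 = 4 m/s
Δv = 52 m/s, so v(16) = 1 + (52) = 53 m/s.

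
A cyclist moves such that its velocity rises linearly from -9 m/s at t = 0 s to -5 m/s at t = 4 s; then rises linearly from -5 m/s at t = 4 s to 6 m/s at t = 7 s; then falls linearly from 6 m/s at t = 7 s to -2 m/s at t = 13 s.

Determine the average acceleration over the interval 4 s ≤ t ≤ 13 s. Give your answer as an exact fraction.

Average acceleration = Δv/Δt = (-2 − -5)/(13 − 4) = 1/3 m/s².

1/3 m/s²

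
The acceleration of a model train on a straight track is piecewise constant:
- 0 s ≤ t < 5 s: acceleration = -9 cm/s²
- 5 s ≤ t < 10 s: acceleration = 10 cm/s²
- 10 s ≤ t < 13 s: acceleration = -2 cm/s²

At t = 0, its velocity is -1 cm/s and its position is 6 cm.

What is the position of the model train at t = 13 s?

On each constant-a segment, Δv = aΔt and Δx = v₀Δt + ½aΔt²; chain segment to segment.
0–5 s: v starts -1 cm/s; Δx = -1·5 + ½·-9·5² = -117.5 cm; v ends -46 cm/s.
5–10 s: v starts -46 cm/s; Δx = -46·5 + ½·10·5² = -105 cm; v ends 4 cm/s.
10–13 s: v starts 4 cm/s; Δx = 4·3 + ½·-2·3² = 3 cm; v ends -2 cm/s.
x(13) = 6 + Σ Δx = -213.5 cm.

-213.5 cm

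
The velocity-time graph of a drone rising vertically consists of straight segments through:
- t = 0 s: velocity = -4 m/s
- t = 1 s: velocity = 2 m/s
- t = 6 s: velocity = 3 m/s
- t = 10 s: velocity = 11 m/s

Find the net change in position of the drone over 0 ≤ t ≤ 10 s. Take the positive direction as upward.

39.5 m

Net displacement equals the area under the velocity-time graph (areas below the axis count negative).
0–1 s: ½(-4 + 2)(1) = -1 m
1–6 s: ½(2 + 3)(5) = 12.5 m
6–10 s: ½(3 + 11)(4) = 28 m
Net displacement = 39.5 m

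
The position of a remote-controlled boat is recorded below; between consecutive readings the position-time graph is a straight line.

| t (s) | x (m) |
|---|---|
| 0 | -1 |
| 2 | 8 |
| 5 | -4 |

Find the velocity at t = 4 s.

-4 m/s

Velocity is the slope of the x-t graph on 2–5 s: (-4 − 8)/(5 − 2) = -4 m/s.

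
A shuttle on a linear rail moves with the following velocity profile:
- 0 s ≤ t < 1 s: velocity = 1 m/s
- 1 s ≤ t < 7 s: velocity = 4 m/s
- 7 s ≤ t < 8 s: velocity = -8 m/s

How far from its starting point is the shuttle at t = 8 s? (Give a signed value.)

17 m

Net displacement equals the area under the velocity-time graph (areas below the axis count negative).
0–1 s: 1 × 1 = 1 m
1–7 s: 4 × 6 = 24 m
7–8 s: -8 × 1 = -8 m
Net displacement = 17 m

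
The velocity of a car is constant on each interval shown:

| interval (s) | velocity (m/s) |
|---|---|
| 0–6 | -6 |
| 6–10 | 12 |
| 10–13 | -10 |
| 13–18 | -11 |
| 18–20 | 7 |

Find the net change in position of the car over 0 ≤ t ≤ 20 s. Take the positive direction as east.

Net displacement equals the area under the velocity-time graph (areas below the axis count negative).
0–6 s: -6 × 6 = -36 m
6–10 s: 12 × 4 = 48 m
10–13 s: -10 × 3 = -30 m
13–18 s: -11 × 5 = -55 m
18–20 s: 7 × 2 = 14 m
Net displacement = -59 m

-59 m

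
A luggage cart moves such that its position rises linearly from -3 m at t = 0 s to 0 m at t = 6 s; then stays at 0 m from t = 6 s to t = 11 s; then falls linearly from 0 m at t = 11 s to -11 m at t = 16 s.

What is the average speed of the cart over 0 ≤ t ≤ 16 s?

0.875 m/s

Average speed = (total path length)/(elapsed time); on a piecewise-linear x-t graph the path length is Σ|Δx|.
0–6 s: |Δx| = |0 − -3| = 3 m
6–11 s: |Δx| = |0 − 0| = 0 m
11–16 s: |Δx| = |-11 − 0| = 11 m
Total path = 14 m; average speed = 14/16 = 0.875 m/s.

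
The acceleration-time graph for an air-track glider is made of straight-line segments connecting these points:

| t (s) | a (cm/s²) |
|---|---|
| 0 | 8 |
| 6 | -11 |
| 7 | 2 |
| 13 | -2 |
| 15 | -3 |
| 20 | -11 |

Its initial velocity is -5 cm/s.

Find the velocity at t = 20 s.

Δv equals the area under the a-t graph; then v = v₀ + Δv.
0–6 s: ½(8 + -11)(6) = -9 cm/s
6–7 s: ½(-11 + 2)(1) = -4.5 cm/s
7–13 s: ½(2 + -2)(6) = 0 cm/s
13–15 s: ½(-2 + -3)(2) = -5 cm/s
15–20 s: ½(-3 + -11)(5) = -35 cm/s
Δv = -53.5 cm/s, so v(20) = -5 + (-53.5) = -58.5 cm/s.

-58.5 cm/s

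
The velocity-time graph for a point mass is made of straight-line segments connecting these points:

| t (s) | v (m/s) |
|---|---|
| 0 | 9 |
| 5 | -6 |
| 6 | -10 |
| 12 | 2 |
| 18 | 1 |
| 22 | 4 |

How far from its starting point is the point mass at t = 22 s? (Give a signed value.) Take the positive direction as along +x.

Displacement is the signed area under the v-t curve.
0–5 s: ½(9 + -6)(5) = 7.5 m
5–6 s: ½(-6 + -10)(1) = -8 m
6–12 s: ½(-10 + 2)(6) = -24 m
12–18 s: ½(2 + 1)(6) = 9 m
18–22 s: ½(1 + 4)(4) = 10 m
Net displacement = -5.5 m

-5.5 m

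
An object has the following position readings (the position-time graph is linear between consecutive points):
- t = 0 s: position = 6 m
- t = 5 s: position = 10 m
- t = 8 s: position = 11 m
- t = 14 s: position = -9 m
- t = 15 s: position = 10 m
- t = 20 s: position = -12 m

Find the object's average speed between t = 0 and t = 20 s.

Average speed = (total path length)/(elapsed time); on a piecewise-linear x-t graph the path length is Σ|Δx|.
0–5 s: |Δx| = |10 − 6| = 4 m
5–8 s: |Δx| = |11 − 10| = 1 m
8–14 s: |Δx| = |-9 − 11| = 20 m
14–15 s: |Δx| = |10 − -9| = 19 m
15–20 s: |Δx| = |-12 − 10| = 22 m
Total path = 66 m; average speed = 66/20 = 3.3 m/s.

3.3 m/s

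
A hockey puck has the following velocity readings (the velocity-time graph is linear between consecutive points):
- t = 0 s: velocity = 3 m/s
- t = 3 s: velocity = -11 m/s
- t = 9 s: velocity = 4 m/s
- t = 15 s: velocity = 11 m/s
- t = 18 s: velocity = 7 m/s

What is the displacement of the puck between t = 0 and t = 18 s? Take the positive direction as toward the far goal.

39 m

Displacement is the signed area under the v-t curve.
0–3 s: ½(3 + -11)(3) = -12 m
3–9 s: ½(-11 + 4)(6) = -21 m
9–15 s: ½(4 + 11)(6) = 45 m
15–18 s: ½(11 + 7)(3) = 27 m
Net displacement = 39 m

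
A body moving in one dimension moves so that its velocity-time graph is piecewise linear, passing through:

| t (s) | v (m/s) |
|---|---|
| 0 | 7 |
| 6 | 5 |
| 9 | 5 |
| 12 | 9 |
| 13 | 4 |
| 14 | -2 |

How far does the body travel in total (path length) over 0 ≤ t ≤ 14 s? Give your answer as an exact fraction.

481/6 m

Total distance travelled is ∫|v| dt — sum the magnitudes of each area piece.
0–6 s: |½(7 + 5)(6)| = 36 m
6–9 s: |5| × 3 = 15 m
9–12 s: |½(5 + 9)(3)| = 21 m
12–13 s: |½(9 + 4)(1)| = 6.5 m
13–14 s: v = 0 at t = 41/3 s; triangle areas 4/3 + 1/3 = 5/3 m
Total distance = 481/6 m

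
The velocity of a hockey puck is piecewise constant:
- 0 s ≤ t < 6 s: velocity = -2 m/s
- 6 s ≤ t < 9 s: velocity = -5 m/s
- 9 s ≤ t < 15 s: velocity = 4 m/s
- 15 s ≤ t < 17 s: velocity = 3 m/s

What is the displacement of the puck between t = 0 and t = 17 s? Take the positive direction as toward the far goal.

3 m

Net displacement equals the area under the velocity-time graph (areas below the axis count negative).
0–6 s: -2 × 6 = -12 m
6–9 s: -5 × 3 = -15 m
9–15 s: 4 × 6 = 24 m
15–17 s: 3 × 2 = 6 m
Net displacement = 3 m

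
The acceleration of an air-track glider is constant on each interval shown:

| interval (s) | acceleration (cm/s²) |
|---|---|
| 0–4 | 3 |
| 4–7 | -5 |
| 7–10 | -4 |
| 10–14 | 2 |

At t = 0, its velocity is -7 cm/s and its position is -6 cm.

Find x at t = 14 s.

-137.5 cm

On each constant-a segment, Δv = aΔt and Δx = v₀Δt + ½aΔt²; chain segment to segment.
0–4 s: v starts -7 cm/s; Δx = -7·4 + ½·3·4² = -4 cm; v ends 5 cm/s.
4–7 s: v starts 5 cm/s; Δx = 5·3 + ½·-5·3² = -7.5 cm; v ends -10 cm/s.
7–10 s: v starts -10 cm/s; Δx = -10·3 + ½·-4·3² = -48 cm; v ends -22 cm/s.
10–14 s: v starts -22 cm/s; Δx = -22·4 + ½·2·4² = -72 cm; v ends -14 cm/s.
x(14) = -6 + Σ Δx = -137.5 cm.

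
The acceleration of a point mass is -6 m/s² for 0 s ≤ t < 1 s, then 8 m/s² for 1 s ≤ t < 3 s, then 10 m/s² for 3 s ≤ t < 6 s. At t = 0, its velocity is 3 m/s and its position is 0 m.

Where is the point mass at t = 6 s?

94 m

On each constant-a segment, Δv = aΔt and Δx = v₀Δt + ½aΔt²; chain segment to segment.
0–1 s: v starts 3 m/s; Δx = 3·1 + ½·-6·1² = 0 m; v ends -3 m/s.
1–3 s: v starts -3 m/s; Δx = -3·2 + ½·8·2² = 10 m; v ends 13 m/s.
3–6 s: v starts 13 m/s; Δx = 13·3 + ½·10·3² = 84 m; v ends 43 m/s.
x(6) = 0 + Σ Δx = 94 m.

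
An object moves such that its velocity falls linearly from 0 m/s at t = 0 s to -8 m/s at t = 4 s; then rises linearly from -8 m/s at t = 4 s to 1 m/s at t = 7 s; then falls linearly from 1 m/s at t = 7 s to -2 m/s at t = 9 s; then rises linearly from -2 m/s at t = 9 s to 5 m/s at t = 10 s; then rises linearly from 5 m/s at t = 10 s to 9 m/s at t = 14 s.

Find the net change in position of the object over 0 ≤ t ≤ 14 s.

Net displacement equals the area under the velocity-time graph (areas below the axis count negative).
0–4 s: ½(0 + -8)(4) = -16 m
4–7 s: ½(-8 + 1)(3) = -10.5 m
7–9 s: ½(1 + -2)(2) = -1 m
9–10 s: ½(-2 + 5)(1) = 1.5 m
10–14 s: ½(5 + 9)(4) = 28 m
Net displacement = 2 m

2 m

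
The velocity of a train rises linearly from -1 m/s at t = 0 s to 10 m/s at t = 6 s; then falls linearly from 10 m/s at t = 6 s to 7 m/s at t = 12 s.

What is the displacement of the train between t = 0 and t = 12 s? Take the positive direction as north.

78 m

Displacement is the signed area under the v-t curve.
0–6 s: ½(-1 + 10)(6) = 27 m
6–12 s: ½(10 + 7)(6) = 51 m
Net displacement = 78 m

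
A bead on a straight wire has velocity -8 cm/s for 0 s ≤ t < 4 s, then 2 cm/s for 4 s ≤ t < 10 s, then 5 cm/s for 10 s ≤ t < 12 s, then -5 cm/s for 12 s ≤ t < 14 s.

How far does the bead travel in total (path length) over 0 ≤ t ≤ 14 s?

64 cm

Total distance travelled is ∫|v| dt — sum the magnitudes of each area piece.
0–4 s: |-8| × 4 = 32 cm
4–10 s: |2| × 6 = 12 cm
10–12 s: |5| × 2 = 10 cm
12–14 s: |-5| × 2 = 10 cm
Total distance = 64 cm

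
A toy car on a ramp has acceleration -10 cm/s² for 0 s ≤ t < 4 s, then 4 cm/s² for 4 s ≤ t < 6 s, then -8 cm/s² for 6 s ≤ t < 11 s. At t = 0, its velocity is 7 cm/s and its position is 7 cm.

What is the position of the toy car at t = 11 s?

On each constant-a segment, Δv = aΔt and Δx = v₀Δt + ½aΔt²; chain segment to segment.
0–4 s: v starts 7 cm/s; Δx = 7·4 + ½·-10·4² = -52 cm; v ends -33 cm/s.
4–6 s: v starts -33 cm/s; Δx = -33·2 + ½·4·2² = -58 cm; v ends -25 cm/s.
6–11 s: v starts -25 cm/s; Δx = -25·5 + ½·-8·5² = -225 cm; v ends -65 cm/s.
x(11) = 7 + Σ Δx = -328 cm.

-328 cm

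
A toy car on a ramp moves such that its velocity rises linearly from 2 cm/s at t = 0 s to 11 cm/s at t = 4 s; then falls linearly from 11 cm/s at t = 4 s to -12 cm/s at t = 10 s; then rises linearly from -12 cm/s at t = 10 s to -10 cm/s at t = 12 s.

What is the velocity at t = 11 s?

On 10–12 s the graph is linear from -12 to -10 cm/s: v(11) = -12 + (-10 − -12)·(11 − 10)/(12 − 10) = -11 cm/s.

-11 cm/s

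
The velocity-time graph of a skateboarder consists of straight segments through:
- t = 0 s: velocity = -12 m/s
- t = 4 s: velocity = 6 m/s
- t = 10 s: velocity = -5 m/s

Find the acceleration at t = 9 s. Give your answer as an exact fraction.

Acceleration is the slope of the v-t graph on 4–10 s: (-5 − 6)/(10 − 4) = -11/6 m/s².

-11/6 m/s²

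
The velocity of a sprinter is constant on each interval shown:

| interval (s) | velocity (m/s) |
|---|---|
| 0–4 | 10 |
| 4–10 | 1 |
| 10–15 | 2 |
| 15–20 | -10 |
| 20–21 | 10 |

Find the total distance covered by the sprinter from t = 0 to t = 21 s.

116 m

Distance (not displacement) is the total path length: add the absolute areas under v-t.
0–4 s: |10| × 4 = 40 m
4–10 s: |1| × 6 = 6 m
10–15 s: |2| × 5 = 10 m
15–20 s: |-10| × 5 = 50 m
20–21 s: |10| × 1 = 10 m
Total distance = 116 m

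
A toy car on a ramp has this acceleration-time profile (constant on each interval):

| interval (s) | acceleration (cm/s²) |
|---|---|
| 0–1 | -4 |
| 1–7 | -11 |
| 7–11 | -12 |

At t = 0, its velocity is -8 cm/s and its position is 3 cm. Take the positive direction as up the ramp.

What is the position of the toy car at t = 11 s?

-685 cm

On each constant-a segment, Δv = aΔt and Δx = v₀Δt + ½aΔt²; chain segment to segment.
0–1 s: v starts -8 cm/s; Δx = -8·1 + ½·-4·1² = -10 cm; v ends -12 cm/s.
1–7 s: v starts -12 cm/s; Δx = -12·6 + ½·-11·6² = -270 cm; v ends -78 cm/s.
7–11 s: v starts -78 cm/s; Δx = -78·4 + ½·-12·4² = -408 cm; v ends -126 cm/s.
x(11) = 3 + Σ Δx = -685 cm.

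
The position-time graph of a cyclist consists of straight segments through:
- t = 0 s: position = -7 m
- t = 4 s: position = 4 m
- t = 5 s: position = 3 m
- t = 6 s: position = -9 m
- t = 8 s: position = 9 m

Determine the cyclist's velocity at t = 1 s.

2.75 m/s

Velocity is the slope of the x-t graph on 0–4 s: (4 − -7)/(4 − 0) = 2.75 m/s.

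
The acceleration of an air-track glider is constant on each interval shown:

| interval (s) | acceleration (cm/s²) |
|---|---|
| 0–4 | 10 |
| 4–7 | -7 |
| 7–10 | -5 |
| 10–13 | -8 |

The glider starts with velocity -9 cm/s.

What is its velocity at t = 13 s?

Δv equals the area under the a-t graph; then v = v₀ + Δv.
0–4 s: 10 × 4 = 40 cm/s
4–7 s: -7 × 3 = -21 cm/s
7–10 s: -5 × 3 = -15 cm/s
10–13 s: -8 × 3 = -24 cm/s
Δv = -20 cm/s, so v(13) = -9 + (-20) = -29 cm/s.

-29 cm/s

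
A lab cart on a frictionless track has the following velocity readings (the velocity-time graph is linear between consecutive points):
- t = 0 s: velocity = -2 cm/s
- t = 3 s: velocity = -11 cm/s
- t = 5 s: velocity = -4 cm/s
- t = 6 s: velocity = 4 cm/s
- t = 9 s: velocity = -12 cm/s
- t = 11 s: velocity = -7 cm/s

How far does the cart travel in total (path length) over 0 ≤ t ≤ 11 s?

Distance (not displacement) is the total path length: add the absolute areas under v-t.
0–3 s: |½(-2 + -11)(3)| = 19.5 cm
3–5 s: |½(-11 + -4)(2)| = 15 cm
5–6 s: v = 0 at t = 5.5 s; triangle areas 1 + 1 = 2 cm
6–9 s: v = 0 at t = 6.75 s; triangle areas 1.5 + 13.5 = 15 cm
9–11 s: |½(-12 + -7)(2)| = 19 cm
Total distance = 70.5 cm

70.5 cm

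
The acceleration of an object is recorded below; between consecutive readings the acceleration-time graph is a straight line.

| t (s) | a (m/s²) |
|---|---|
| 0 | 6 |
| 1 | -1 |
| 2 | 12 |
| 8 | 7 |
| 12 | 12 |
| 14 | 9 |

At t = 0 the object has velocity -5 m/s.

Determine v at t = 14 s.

119 m/s

Δv equals the area under the a-t graph; then v = v₀ + Δv.
0–1 s: ½(6 + -1)(1) = 2.5 m/s
1–2 s: ½(-1 + 12)(1) = 5.5 m/s
2–8 s: ½(12 + 7)(6) = 57 m/s
8–12 s: ½(7 + 12)(4) = 38 m/s
12–14 s: ½(12 + 9)(2) = 21 m/s
Δv = 124 m/s, so v(14) = -5 + (124) = 119 m/s.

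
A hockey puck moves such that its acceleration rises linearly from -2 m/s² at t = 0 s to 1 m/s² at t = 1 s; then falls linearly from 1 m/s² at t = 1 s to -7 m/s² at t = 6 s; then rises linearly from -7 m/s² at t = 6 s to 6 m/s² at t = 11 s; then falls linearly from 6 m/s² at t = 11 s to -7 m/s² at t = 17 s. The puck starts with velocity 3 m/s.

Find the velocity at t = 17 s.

-18 m/s

Δv equals the area under the a-t graph; then v = v₀ + Δv.
0–1 s: ½(-2 + 1)(1) = -0.5 m/s
1–6 s: ½(1 + -7)(5) = -15 m/s
6–11 s: ½(-7 + 6)(5) = -2.5 m/s
11–17 s: ½(6 + -7)(6) = -3 m/s
Δv = -21 m/s, so v(17) = 3 + (-21) = -18 m/s.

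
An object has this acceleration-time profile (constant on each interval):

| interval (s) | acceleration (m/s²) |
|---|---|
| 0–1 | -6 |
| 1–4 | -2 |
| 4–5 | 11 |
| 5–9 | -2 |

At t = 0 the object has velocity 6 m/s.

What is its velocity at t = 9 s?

Δv equals the area under the a-t graph; then v = v₀ + Δv.
0–1 s: -6 × 1 = -6 m/s
1–4 s: -2 × 3 = -6 m/s
4–5 s: 11 × 1 = 11 m/s
5–9 s: -2 × 4 = -8 m/s
Δv = -9 m/s, so v(9) = 6 + (-9) = -3 m/s.

-3 m/s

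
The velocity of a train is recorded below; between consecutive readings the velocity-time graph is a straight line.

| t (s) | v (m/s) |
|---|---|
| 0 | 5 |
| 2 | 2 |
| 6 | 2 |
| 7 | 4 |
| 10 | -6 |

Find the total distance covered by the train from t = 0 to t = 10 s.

25.8 m

Distance (not displacement) is the total path length: add the absolute areas under v-t.
0–2 s: |½(5 + 2)(2)| = 7 m
2–6 s: |2| × 4 = 8 m
6–7 s: |½(2 + 4)(1)| = 3 m
7–10 s: v = 0 at t = 8.2 s; triangle areas 2.4 + 5.4 = 7.8 m
Total distance = 25.8 m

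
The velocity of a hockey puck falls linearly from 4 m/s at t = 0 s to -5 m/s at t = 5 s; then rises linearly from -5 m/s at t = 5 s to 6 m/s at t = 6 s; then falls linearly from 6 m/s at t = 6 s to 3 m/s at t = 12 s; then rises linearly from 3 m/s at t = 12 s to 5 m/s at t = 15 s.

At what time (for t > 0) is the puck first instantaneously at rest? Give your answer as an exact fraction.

t = 20/9 s

v changes sign on 0–5 s (from 4 to -5); the graph is linear there, so v = 0 at t = 0 + (-4)·(5 − 0)/(-5 − 4) = 20/9 s.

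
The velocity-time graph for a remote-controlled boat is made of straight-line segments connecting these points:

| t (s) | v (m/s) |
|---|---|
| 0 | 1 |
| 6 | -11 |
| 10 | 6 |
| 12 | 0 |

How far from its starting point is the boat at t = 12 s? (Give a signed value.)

Displacement is the signed area under the v-t curve.
0–6 s: ½(1 + -11)(6) = -30 m
6–10 s: ½(-11 + 6)(4) = -10 m
10–12 s: ½(6 + 0)(2) = 6 m
Net displacement = -34 m

-34 m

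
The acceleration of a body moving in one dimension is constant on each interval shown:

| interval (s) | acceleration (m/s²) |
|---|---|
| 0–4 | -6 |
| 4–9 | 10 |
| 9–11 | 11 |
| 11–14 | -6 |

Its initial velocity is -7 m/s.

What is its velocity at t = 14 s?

23 m/s

Δv equals the area under the a-t graph; then v = v₀ + Δv.
0–4 s: -6 × 4 = -24 m/s
4–9 s: 10 × 5 = 50 m/s
9–11 s: 11 × 2 = 22 m/s
11–14 s: -6 × 3 = -18 m/s
Δv = 30 m/s, so v(14) = -7 + (30) = 23 m/s.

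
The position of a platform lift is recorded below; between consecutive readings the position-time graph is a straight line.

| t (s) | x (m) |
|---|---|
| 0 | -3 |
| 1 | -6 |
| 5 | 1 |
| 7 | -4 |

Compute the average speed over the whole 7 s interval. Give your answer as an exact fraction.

Average speed = (total path length)/(elapsed time); on a piecewise-linear x-t graph the path length is Σ|Δx|.
0–1 s: |Δx| = |-6 − -3| = 3 m
1–5 s: |Δx| = |1 − -6| = 7 m
5–7 s: |Δx| = |-4 − 1| = 5 m
Total path = 15 m; average speed = 15/7 = 15/7 m/s.

15/7 m/s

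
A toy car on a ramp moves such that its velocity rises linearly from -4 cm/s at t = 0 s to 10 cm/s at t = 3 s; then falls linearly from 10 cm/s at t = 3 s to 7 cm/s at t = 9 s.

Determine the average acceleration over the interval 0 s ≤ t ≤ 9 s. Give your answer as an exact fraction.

11/9 cm/s²

Average acceleration = Δv/Δt = (7 − -4)/(9 − 0) = 11/9 cm/s².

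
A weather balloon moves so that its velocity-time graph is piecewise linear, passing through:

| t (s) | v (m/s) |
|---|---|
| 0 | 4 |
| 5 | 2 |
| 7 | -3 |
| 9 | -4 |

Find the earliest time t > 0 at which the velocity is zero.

v changes sign on 5–7 s (from 2 to -3); the graph is linear there, so v = 0 at t = 5 + (-2)·(7 − 5)/(-3 − 2) = 5.8 s.

t = 5.8 s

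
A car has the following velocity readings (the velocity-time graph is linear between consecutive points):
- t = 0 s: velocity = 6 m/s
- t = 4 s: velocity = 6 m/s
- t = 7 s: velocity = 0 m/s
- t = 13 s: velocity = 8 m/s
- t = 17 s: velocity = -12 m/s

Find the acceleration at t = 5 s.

-2 m/s²

Acceleration is the slope of the v-t graph on 4–7 s: (0 − 6)/(7 − 4) = -2 m/s².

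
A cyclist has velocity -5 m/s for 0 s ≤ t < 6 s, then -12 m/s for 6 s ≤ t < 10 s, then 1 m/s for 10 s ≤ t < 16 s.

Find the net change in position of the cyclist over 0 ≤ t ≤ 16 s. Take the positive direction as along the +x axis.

Displacement is the signed area under the v-t curve.
0–6 s: -5 × 6 = -30 m
6–10 s: -12 × 4 = -48 m
10–16 s: 1 × 6 = 6 m
Net displacement = -72 m

-72 m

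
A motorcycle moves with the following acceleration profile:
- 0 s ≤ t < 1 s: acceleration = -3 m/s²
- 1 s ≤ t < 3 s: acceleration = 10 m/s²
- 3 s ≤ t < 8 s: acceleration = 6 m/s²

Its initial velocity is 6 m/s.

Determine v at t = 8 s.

Δv equals the area under the a-t graph; then v = v₀ + Δv.
0–1 s: -3 × 1 = -3 m/s
1–3 s: 10 × 2 = 20 m/s
3–8 s: 6 × 5 = 30 m/s
Δv = 47 m/s, so v(8) = 6 + (47) = 53 m/s.

53 m/s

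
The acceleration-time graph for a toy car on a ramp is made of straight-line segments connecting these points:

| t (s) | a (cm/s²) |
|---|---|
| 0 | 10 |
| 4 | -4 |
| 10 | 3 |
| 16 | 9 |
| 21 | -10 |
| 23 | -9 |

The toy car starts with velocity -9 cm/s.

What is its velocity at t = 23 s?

Δv equals the area under the a-t graph; then v = v₀ + Δv.
0–4 s: ½(10 + -4)(4) = 12 cm/s
4–10 s: ½(-4 + 3)(6) = -3 cm/s
10–16 s: ½(3 + 9)(6) = 36 cm/s
16–21 s: ½(9 + -10)(5) = -2.5 cm/s
21–23 s: ½(-10 + -9)(2) = -19 cm/s
Δv = 23.5 cm/s, so v(23) = -9 + (23.5) = 14.5 cm/s.

14.5 cm/s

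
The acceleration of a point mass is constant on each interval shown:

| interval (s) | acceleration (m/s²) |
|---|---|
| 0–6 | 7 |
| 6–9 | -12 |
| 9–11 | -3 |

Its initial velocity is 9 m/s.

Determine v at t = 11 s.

Δv equals the area under the a-t graph; then v = v₀ + Δv.
0–6 s: 7 × 6 = 42 m/s
6–9 s: -12 × 3 = -36 m/s
9–11 s: -3 × 2 = -6 m/s
Δv = 0 m/s, so v(11) = 9 + (0) = 9 m/s.

9 m/s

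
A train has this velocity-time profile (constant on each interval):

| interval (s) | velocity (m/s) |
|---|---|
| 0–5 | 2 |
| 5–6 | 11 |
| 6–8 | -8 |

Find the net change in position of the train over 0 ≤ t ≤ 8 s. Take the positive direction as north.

5 m

Net displacement equals the area under the velocity-time graph (areas below the axis count negative).
0–5 s: 2 × 5 = 10 m
5–6 s: 11 × 1 = 11 m
6–8 s: -8 × 2 = -16 m
Net displacement = 5 m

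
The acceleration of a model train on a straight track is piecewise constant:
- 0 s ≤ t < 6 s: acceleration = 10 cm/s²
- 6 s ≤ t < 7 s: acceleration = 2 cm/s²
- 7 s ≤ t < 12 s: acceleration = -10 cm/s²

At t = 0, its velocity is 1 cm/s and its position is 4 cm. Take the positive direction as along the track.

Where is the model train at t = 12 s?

On each constant-a segment, Δv = aΔt and Δx = v₀Δt + ½aΔt²; chain segment to segment.
0–6 s: v starts 1 cm/s; Δx = 1·6 + ½·10·6² = 186 cm; v ends 61 cm/s.
6–7 s: v starts 61 cm/s; Δx = 61·1 + ½·2·1² = 62 cm; v ends 63 cm/s.
7–12 s: v starts 63 cm/s; Δx = 63·5 + ½·-10·5² = 190 cm; v ends 13 cm/s.
x(12) = 4 + Σ Δx = 442 cm.

442 cm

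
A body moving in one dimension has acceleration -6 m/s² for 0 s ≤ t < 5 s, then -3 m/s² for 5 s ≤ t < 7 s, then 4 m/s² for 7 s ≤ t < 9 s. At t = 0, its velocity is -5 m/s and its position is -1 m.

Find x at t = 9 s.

-251 m

On each constant-a segment, Δv = aΔt and Δx = v₀Δt + ½aΔt²; chain segment to segment.
0–5 s: v starts -5 m/s; Δx = -5·5 + ½·-6·5² = -100 m; v ends -35 m/s.
5–7 s: v starts -35 m/s; Δx = -35·2 + ½·-3·2² = -76 m; v ends -41 m/s.
7–9 s: v starts -41 m/s; Δx = -41·2 + ½·4·2² = -74 m; v ends -33 m/s.
x(9) = -1 + Σ Δx = -251 m.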